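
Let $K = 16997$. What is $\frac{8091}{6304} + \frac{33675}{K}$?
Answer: $\frac{349809927}{107149088} \approx 3.2647$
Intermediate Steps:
$\frac{8091}{6304} + \frac{33675}{K} = \frac{8091}{6304} + \frac{33675}{16997} = \frac{349809927}{107149088}$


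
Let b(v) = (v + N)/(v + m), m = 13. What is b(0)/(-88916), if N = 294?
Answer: -147/577954 ≈ -0.00025435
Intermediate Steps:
b(v) = (294 + v)/(13 + v) (b(v) = (v + 294)/(v + 13) = (294 + v)/(13 + v))
b(0)/(-88916) = ((294 + 0)/(13 + 0))/(-88916) = (294/13)*(-1/88916) = -147/577954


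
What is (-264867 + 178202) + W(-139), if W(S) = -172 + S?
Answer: -86976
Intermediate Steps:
(-264867 + 178202) + W(-139) = (-264867 + 178202) + (-172 - 139) = -86665 - 311 = -86976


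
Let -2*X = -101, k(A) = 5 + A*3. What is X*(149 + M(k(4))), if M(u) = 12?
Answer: 16261/2 ≈ 8130.5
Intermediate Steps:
k(A) = 5 + 3*A
X = 101/2 (X = -1/2*(-101) = 101/2 ≈ 50.500)
X*(149 + M(k(4))) = 101*(149 + 12)/2 = (101/2)*161 = 16261/2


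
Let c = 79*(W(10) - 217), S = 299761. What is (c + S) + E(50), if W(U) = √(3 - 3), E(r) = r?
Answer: 282668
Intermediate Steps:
W(U) = 0 (W(U) = √0 = 0)
c = -17143 (c = 79*(0 - 217) = 79*(-217) = -17143)
(c + S) + E(50) = (-17143 + 299761) + 50 = 282618 + 50 = 282668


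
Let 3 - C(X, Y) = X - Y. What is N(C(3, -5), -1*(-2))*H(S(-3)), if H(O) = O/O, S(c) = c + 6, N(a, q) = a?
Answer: -5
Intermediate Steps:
C(X, Y) = 3 + Y - X (C(X, Y) = 3 - (X - Y) = 3 + (Y - X) = 3 + Y - X)
S(c) = 6 + c
H(O) = 1
N(C(3, -5), -1*(-2))*H(S(-3)) = (3 - 5 - 1*3)*1 = (3 - 5 - 3)*1 = -5*1 = -5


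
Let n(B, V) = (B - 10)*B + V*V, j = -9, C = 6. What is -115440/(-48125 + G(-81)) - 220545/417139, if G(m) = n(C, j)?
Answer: 9388342275/5012759363 ≈ 1.8729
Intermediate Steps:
n(B, V) = V² + B*(-10 + B) (n(B, V) = (-10 + B)*B + V² = B*(-10 + B) + V² = V² + B*(-10 + B))
G(m) = 57 (G(m) = 6² + (-9)² - 10*6 = 36 + 81 - 60 = 57)
-115440/(-48125 + G(-81)) - 220545/417139 = -115440/(-48125 + 57) - 220545/417139 = -115440/(-48068) - 220545*1/417139 = -115440*(-1/48068) - 220545/417139 = 28860/12017 - 220545/417139 = 9388342275/5012759363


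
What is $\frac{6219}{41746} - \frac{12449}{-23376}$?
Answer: $\frac{332535649}{487927248} \approx 0.68153$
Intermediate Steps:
$\frac{6219}{41746} - \frac{12449}{-23376} = 6219 \cdot \frac{1}{41746} - - \frac{12449}{23376} = \frac{6219}{41746} + \frac{12449}{23376} = \frac{332535649}{487927248}$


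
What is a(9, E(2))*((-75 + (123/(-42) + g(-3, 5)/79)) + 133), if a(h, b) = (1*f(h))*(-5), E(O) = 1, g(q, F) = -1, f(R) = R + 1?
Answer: -1522375/553 ≈ -2752.9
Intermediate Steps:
f(R) = 1 + R
a(h, b) = -5 - 5*h (a(h, b) = (1*(1 + h))*(-5) = (1 + h)*(-5) = -5 - 5*h)
a(9, E(2))*((-75 + (123/(-42) + g(-3, 5)/79)) + 133) = (-5 - 5*9)*((-75 + (123/(-42) - 1/79)) + 133) = (-5 - 45)*((-75 + (123*(-1/42) - 1*1/79)) + 133) = -50*((-75 + (-41/14 - 1/79)) + 133) = -50*((-75 - 3253/1106) + 133) = -50*(-86203/1106 + 133) = -50*60895/1106 = -1522375/553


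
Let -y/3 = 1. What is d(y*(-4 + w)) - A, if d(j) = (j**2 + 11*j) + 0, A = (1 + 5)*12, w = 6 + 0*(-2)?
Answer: -102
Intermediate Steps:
y = -3 (y = -3*1 = -3)
w = 6 (w = 6 + 0 = 6)
A = 72 (A = 6*12 = 72)
d(j) = j**2 + 11*j
d(y*(-4 + w)) - A = (-3*(-4 + 6))*(11 - 3*(-4 + 6)) - 1*72 = (-3*2)*(11 - 3*2) - 72 = -6*(11 - 6) - 72 = -6*5 - 72 = -30 - 72 = -102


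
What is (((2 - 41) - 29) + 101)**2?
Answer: 1089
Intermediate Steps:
(((2 - 41) - 29) + 101)**2 = ((-39 - 29) + 101)**2 = (-68 + 101)**2 = 33**2 = 1089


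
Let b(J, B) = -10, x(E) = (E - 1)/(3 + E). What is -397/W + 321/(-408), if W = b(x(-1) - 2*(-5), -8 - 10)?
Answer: 26461/680 ≈ 38.913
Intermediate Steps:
x(E) = (-1 + E)/(3 + E)
W = -10
-397/W + 321/(-408) = -397/(-10) + 321/(-408) = -397*(-1/10) + 321*(-1/408) = 397/10 - 107/136 = 26461/680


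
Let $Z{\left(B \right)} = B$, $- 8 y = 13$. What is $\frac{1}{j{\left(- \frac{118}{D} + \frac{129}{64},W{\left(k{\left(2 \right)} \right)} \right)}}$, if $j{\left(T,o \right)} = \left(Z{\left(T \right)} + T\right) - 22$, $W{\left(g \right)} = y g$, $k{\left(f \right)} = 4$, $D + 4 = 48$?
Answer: $- \frac{352}{8213} \approx -0.042859$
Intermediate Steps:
$D = 44$ ($D = -4 + 48 = 44$)
$y = - \frac{13}{8}$ ($y = \left(- \frac{1}{8}\right) 13 = - \frac{13}{8} \approx -1.625$)
$W{\left(g \right)} = - \frac{13 g}{8}$
$j{\left(T,o \right)} = -22 + 2 T$ ($j{\left(T,o \right)} = \left(T + T\right) - 22 = 2 T - 22 = -22 + 2 T$)
$\frac{1}{j{\left(- \frac{118}{D} + \frac{129}{64},W{\left(k{\left(2 \right)} \right)} \right)}} = \frac{1}{-22 + 2 \left(- \frac{118}{44} + \frac{129}{64}\right)} = \frac{1}{-22 + 2 \left(\left(-118\right) \frac{1}{44} + 129 \cdot \frac{1}{64}\right)} = \frac{1}{-22 + 2 \left(- \frac{59}{22} + \frac{129}{64}\right)} = \frac{1}{-22 + 2 \left(- \frac{469}{704}\right)} = \frac{1}{-22 - \frac{469}{352}} = \frac{1}{- \frac{8213}{352}} = - \frac{352}{8213}$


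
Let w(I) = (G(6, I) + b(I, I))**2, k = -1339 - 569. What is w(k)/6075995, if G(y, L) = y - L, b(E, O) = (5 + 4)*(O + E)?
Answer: 210340980/1215199 ≈ 173.09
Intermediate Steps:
k = -1908
b(E, O) = 9*E + 9*O (b(E, O) = 9*(E + O) = 9*E + 9*O)
w(I) = (6 + 17*I)**2 (w(I) = ((6 - I) + (9*I + 9*I))**2 = ((6 - I) + 18*I)**2 = (6 + 17*I)**2)
w(k)/6075995 = (6 + 17*(-1908))**2/6075995 = (6 - 32436)**2*(1/6075995) = (-32430)**2*(1/6075995) = 1051704900*(1/6075995) = 210340980/1215199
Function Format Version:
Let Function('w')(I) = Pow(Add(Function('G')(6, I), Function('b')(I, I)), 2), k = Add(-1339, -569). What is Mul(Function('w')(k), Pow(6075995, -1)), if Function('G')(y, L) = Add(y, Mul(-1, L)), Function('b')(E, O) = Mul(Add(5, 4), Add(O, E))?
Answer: Rational(210340980, 1215199) ≈ 173.09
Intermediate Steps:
k = -1908
Function('b')(E, O) = Add(Mul(9, E), Mul(9, O)) (Function('b')(E, O) = Mul(9, Add(E, O)) = Add(Mul(9, E), Mul(9, O)))
Function('w')(I) = Pow(Add(6, Mul(17, I)), 2) (Function('w')(I) = Pow(Add(Add(6, Mul(-1, I)), Add(Mul(9, I), Mul(9, I))), 2) = Pow(Add(Add(6, Mul(-1, I)), Mul(18, I)), 2) = Pow(Add(6, Mul(17, I)), 2))
Mul(Function('w')(k), Pow(6075995, -1)) = Mul(Pow(Add(6, Mul(17, -1908)), 2), Pow(6075995, -1)) = Mul(Pow(Add(6, -32436), 2), Rational(1, 6075995)) = Mul(Pow(-32430, 2), Rational(1, 6075995)) = Mul(1051704900, Rational(1, 6075995)) = Rational(210340980, 1215199)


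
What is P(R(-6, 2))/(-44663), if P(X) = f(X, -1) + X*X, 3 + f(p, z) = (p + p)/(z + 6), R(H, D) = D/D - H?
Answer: -244/223315 ≈ -0.0010926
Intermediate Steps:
R(H, D) = 1 - H
f(p, z) = -3 + 2*p/(6 + z) (f(p, z) = -3 + (p + p)/(z + 6) = -3 + (2*p)/(6 + z) = -3 + 2*p/(6 + z))
P(X) = -3 + X² + 2*X/5 (P(X) = (-18 - 3*(-1) + 2*X)/(6 - 1) + X*X = (-18 + 3 + 2*X)/5 + X² = (-15 + 2*X)/5 + X² = (-3 + 2*X/5) + X² = -3 + X² + 2*X/5)
P(R(-6, 2))/(-44663) = (-3 + (1 - 1*(-6))² + 2*(1 - 1*(-6))/5)/(-44663) = (-3 + (1 + 6)² + 2*(1 + 6)/5)*(-1/44663) = (-3 + 7² + (⅖)*7)*(-1/44663) = (-3 + 49 + 14/5)*(-1/44663) = (244/5)*(-1/44663) = -244/223315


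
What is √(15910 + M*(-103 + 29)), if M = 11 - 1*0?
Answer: 2*√3774 ≈ 122.87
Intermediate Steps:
M = 11 (M = 11 + 0 = 11)
√(15910 + M*(-103 + 29)) = √(15910 + 11*(-103 + 29)) = √(15910 + 11*(-74)) = √(15910 - 814) = √15096 = 2*√3774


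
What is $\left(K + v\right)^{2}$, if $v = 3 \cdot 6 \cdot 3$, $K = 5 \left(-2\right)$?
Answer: $1936$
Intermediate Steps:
$K = -10$
$v = 54$ ($v = 18 \cdot 3 = 54$)
$\left(K + v\right)^{2} = \left(-10 + 54\right)^{2} = 44^{2} = 1936$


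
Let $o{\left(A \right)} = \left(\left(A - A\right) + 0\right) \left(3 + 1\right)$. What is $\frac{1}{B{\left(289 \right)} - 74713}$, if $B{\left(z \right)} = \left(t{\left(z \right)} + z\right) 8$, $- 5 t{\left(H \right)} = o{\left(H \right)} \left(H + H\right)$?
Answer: $- \frac{1}{72401} \approx -1.3812 \cdot 10^{-5}$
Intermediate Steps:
$o{\left(A \right)} = 0$ ($o{\left(A \right)} = \left(0 + 0\right) 4 = 0 \cdot 4 = 0$)
$t{\left(H \right)} = 0$ ($t{\left(H \right)} = - \frac{0 \left(H + H\right)}{5} = - \frac{0 \cdot 2 H}{5} = \left(- \frac{1}{5}\right) 0 = 0$)
$B{\left(z \right)} = 8 z$ ($B{\left(z \right)} = \left(0 + z\right) 8 = z 8 = 8 z$)
$\frac{1}{B{\left(289 \right)} - 74713} = \frac{1}{8 \cdot 289 - 74713} = \frac{1}{2312 - 74713} = \frac{1}{-72401} = - \frac{1}{72401}$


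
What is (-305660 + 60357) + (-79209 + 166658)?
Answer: -157854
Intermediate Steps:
(-305660 + 60357) + (-79209 + 166658) = -245303 + 87449 = -157854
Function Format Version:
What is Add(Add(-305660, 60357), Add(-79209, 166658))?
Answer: -157854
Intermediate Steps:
Add(Add(-305660, 60357), Add(-79209, 166658)) = Add(-245303, 87449) = -157854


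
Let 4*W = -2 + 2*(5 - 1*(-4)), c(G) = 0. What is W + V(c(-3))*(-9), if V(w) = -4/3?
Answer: 16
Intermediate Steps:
W = 4 (W = (-2 + 2*(5 - 1*(-4)))/4 = (-2 + 2*(5 + 4))/4 = (-2 + 2*9)/4 = (-2 + 18)/4 = (¼)*16 = 4)
V(w) = -4/3 (V(w) = -4*⅓ = -4/3)
W + V(c(-3))*(-9) = 4 - 4/3*(-9) = 4 + 12 = 16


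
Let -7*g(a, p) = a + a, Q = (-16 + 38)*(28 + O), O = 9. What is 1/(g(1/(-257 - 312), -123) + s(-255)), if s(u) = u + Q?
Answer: 3983/2226499 ≈ 0.0017889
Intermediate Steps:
Q = 814 (Q = (-16 + 38)*(28 + 9) = 22*37 = 814)
g(a, p) = -2*a/7 (g(a, p) = -(a + a)/7 = -2*a/7)
s(u) = 814 + u (s(u) = u + 814 = 814 + u)
1/(g(1/(-257 - 312), -123) + s(-255)) = 1/(-2/(7*(-257 - 312)) + (814 - 255)) = 1/(-2/7/(-569) + 559) = 1/(-2/7*(-1/569) + 559) = 1/(2/3983 + 559) = 1/(2226499/3983) = 3983/2226499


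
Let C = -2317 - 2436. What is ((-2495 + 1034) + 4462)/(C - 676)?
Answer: -3001/5429 ≈ -0.55277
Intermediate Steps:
C = -4753
((-2495 + 1034) + 4462)/(C - 676) = ((-2495 + 1034) + 4462)/(-4753 - 676) = (-1461 + 4462)/(-5429) = 3001*(-1/5429) = -3001/5429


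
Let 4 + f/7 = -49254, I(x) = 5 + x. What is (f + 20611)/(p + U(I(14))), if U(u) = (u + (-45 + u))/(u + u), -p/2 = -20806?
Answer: -4106470/527083 ≈ -7.7909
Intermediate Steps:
p = 41612 (p = -2*(-20806) = 41612)
f = -344806 (f = -28 + 7*(-49254) = -28 - 344778 = -344806)
U(u) = (-45 + 2*u)/(2*u) (U(u) = (-45 + 2*u)/((2*u)) = (-45 + 2*u)*(1/(2*u)) = (-45 + 2*u)/(2*u))
(f + 20611)/(p + U(I(14))) = (-344806 + 20611)/(41612 + (-45/2 + (5 + 14))/(5 + 14)) = -324195/(41612 + (-45/2 + 19)/19) = -324195/(41612 + (1/19)*(-7/2)) = -324195/(41612 - 7/38) = -324195/1581249/38 = -324195*38/1581249 = -4106470/527083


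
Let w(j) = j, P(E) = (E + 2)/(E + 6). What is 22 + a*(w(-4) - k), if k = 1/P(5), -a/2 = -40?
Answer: -2966/7 ≈ -423.71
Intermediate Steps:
P(E) = (2 + E)/(6 + E)
a = 80 (a = -2*(-40) = 80)
k = 11/7 (k = 1/((2 + 5)/(6 + 5)) = 1/(7/11) = 11/7 ≈ 1.5714)
22 + a*(w(-4) - k) = 22 + 80*(-4 - 1*11/7) = 22 + 80*(-4 - 11/7) = 22 + 80*(-39/7) = 22 - 3120/7 = -2966/7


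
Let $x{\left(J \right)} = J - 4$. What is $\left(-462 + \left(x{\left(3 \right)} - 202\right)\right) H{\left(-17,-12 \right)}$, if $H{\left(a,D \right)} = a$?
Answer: $11305$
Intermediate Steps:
$x{\left(J \right)} = -4 + J$
$\left(-462 + \left(x{\left(3 \right)} - 202\right)\right) H{\left(-17,-12 \right)} = \left(-462 + \left(\left(-4 + 3\right) - 202\right)\right) \left(-17\right) = \left(-462 - 203\right) \left(-17\right) = \left(-665\right) \left(-17\right) = 11305$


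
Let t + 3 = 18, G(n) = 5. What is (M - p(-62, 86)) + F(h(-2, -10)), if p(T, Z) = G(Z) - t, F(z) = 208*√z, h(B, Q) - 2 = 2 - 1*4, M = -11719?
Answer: -11709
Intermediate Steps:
t = 15 (t = -3 + 18 = 15)
h(B, Q) = 0 (h(B, Q) = 2 + (2 - 1*4) = 2 + (2 - 4) = 2 - 2 = 0)
p(T, Z) = -10 (p(T, Z) = 5 - 1*15 = 5 - 15 = -10)
(M - p(-62, 86)) + F(h(-2, -10)) = (-11719 - 1*(-10)) + 208*√0 = (-11719 + 10) + 208*0 = -11709 + 0 = -11709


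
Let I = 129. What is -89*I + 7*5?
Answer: -11446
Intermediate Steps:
-89*I + 7*5 = -89*129 + 7*5 = -11481 + 35 = -11446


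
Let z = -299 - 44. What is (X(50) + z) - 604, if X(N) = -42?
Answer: -989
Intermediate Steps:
z = -343
(X(50) + z) - 604 = (-42 - 343) - 604 = -385 - 604 = -989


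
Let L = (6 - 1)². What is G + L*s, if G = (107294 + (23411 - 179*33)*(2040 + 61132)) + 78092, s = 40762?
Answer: 1106967124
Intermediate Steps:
L = 25 (L = 5² = 25)
G = 1105948074 (G = (107294 + (23411 - 5907)*63172) + 78092 = (107294 + 17504*63172) + 78092 = (107294 + 1105762688) + 78092 = 1105869982 + 78092 = 1105948074)
G + L*s = 1105948074 + 25*40762 = 1105948074 + 1019050 = 1106967124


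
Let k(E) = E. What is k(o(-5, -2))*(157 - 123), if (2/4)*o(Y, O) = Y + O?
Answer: -476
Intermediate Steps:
o(Y, O) = 2*O + 2*Y (o(Y, O) = 2*(Y + O) = 2*(O + Y) = 2*O + 2*Y)
k(o(-5, -2))*(157 - 123) = (2*(-2) + 2*(-5))*(157 - 123) = (-4 - 10)*34 = -14*34 = -476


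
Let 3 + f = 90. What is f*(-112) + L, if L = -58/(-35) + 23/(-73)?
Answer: -24892491/2555 ≈ -9742.7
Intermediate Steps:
f = 87 (f = -3 + 90 = 87)
L = 3429/2555 (L = -58*(-1/35) + 23*(-1/73) = 58/35 - 23/73 = 3429/2555 ≈ 1.3421)
f*(-112) + L = 87*(-112) + 3429/2555 = -9744 + 3429/2555 = -24892491/2555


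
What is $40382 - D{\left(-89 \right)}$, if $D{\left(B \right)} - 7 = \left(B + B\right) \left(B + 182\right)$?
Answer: $56929$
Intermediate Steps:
$D{\left(B \right)} = 7 + 2 B \left(182 + B\right)$ ($D{\left(B \right)} = 7 + \left(B + B\right) \left(B + 182\right) = 7 + 2 B \left(182 + B\right)$)
$40382 - D{\left(-89 \right)} = 40382 - \left(7 + 2 \left(-89\right)^{2} + 364 \left(-89\right)\right) = 40382 - \left(7 + 2 \cdot 7921 - 32396\right) = 40382 - \left(7 + 15842 - 32396\right) = 40382 - -16547 = 40382 + 16547 = 56929$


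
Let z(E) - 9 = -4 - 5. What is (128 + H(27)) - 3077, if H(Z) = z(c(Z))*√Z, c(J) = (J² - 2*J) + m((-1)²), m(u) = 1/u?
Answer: -2949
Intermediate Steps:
c(J) = 1 + J² - 2*J (c(J) = (J² - 2*J) + 1/((-1)²) = (J² - 2*J) + 1/1 = (J² - 2*J) + 1 = 1 + J² - 2*J)
z(E) = 0 (z(E) = 9 + (-4 - 5) = 9 - 9 = 0)
H(Z) = 0 (H(Z) = 0*√Z = 0)
(128 + H(27)) - 3077 = (128 + 0) - 3077 = 128 - 3077 = -2949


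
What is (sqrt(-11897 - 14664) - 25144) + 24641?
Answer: -503 + I*sqrt(26561) ≈ -503.0 + 162.98*I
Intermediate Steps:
(sqrt(-11897 - 14664) - 25144) + 24641 = (sqrt(-26561) - 25144) + 24641 = (I*sqrt(26561) - 25144) + 24641 = (-25144 + I*sqrt(26561)) + 24641 = -503 + I*sqrt(26561)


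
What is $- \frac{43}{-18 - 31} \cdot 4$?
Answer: $\frac{172}{49} \approx 3.5102$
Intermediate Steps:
$- \frac{43}{-18 - 31} \cdot 4 = - \frac{43}{-49} \cdot 4 = \left(-43\right) \left(- \frac{1}{49}\right) 4 = \frac{43}{49} \cdot 4 = \frac{172}{49}$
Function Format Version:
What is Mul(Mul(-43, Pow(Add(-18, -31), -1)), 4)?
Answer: Rational(172, 49) ≈ 3.5102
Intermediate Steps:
Mul(Mul(-43, Pow(Add(-18, -31), -1)), 4) = Mul(Mul(-43, Pow(-49, -1)), 4) = Mul(Mul(-43, Rational(-1, 49)), 4) = Mul(Rational(43, 49), 4) = Rational(172, 49)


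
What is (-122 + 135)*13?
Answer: 169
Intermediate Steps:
(-122 + 135)*13 = 13*13 = 169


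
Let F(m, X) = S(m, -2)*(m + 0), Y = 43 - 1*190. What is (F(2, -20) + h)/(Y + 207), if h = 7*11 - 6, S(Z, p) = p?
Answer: 67/60 ≈ 1.1167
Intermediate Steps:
Y = -147 (Y = 43 - 190 = -147)
h = 71 (h = 77 - 6 = 71)
F(m, X) = -2*m (F(m, X) = -2*(m + 0) = -2*m)
(F(2, -20) + h)/(Y + 207) = (-2*2 + 71)/(-147 + 207) = (-4 + 71)/60 = 67*(1/60) = 67/60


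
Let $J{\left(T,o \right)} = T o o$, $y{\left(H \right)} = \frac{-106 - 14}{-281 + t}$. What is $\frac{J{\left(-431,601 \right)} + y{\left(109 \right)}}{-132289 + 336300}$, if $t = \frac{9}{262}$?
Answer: $- \frac{11459897419363}{15017861743} \approx -763.08$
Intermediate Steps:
$t = \frac{9}{262}$ ($t = 9 \cdot \frac{1}{262} = \frac{9}{262} \approx 0.034351$)
$y{\left(H \right)} = \frac{31440}{73613}$ ($y{\left(H \right)} = \frac{-106 - 14}{-281 + \frac{9}{262}} = - \frac{120}{- \frac{73613}{262}} = \left(-120\right) \left(- \frac{262}{73613}\right) = \frac{31440}{73613}$)
$J{\left(T,o \right)} = T o^{2}$
$\frac{J{\left(-431,601 \right)} + y{\left(109 \right)}}{-132289 + 336300} = \frac{- 431 \cdot 601^{2} + \frac{31440}{73613}}{-132289 + 336300} = \frac{\left(-431\right) 361201 + \frac{31440}{73613}}{204011} = \left(-155677631 + \frac{31440}{73613}\right) \frac{1}{204011} = \left(- \frac{11459897419363}{73613}\right) \frac{1}{204011} = - \frac{11459897419363}{15017861743}$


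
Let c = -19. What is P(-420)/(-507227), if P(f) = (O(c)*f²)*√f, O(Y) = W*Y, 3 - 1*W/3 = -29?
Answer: 91929600*I*√105/72461 ≈ 13000.0*I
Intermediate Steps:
W = 96 (W = 9 - 3*(-29) = 9 + 87 = 96)
O(Y) = 96*Y
P(f) = -1824*f^(5/2) (P(f) = ((96*(-19))*f²)*√f = (-1824*f²)*√f = -1824*f^(5/2))
P(-420)/(-507227) = -643507200*I*√105/(-507227) = -643507200*I*√105*(-1/507227) = 91929600*I*√105/72461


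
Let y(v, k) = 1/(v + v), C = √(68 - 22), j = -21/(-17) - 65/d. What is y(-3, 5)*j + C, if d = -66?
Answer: -2491/6732 + √46 ≈ 6.4123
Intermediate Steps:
j = 2491/1122 (j = -21/(-17) - 65/(-66) = -21*(-1/17) - 65*(-1/66) = 21/17 + 65/66 = 2491/1122 ≈ 2.2201)
C = √46 ≈ 6.7823
y(v, k) = 1/(2*v)
y(-3, 5)*j + C = ((½)/(-3))*(2491/1122) + √46 = ((½)*(-⅓))*(2491/1122) + √46 = -⅙*2491/1122 + √46 = -2491/6732 + √46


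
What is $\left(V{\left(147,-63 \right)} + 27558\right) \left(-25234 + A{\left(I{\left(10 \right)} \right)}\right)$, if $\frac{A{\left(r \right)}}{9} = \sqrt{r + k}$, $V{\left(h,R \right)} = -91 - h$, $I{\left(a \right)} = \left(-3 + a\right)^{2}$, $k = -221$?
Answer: $-689392880 + 491760 i \sqrt{43} \approx -6.8939 \cdot 10^{8} + 3.2247 \cdot 10^{6} i$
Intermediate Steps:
$A{\left(r \right)} = 9 \sqrt{-221 + r}$ ($A{\left(r \right)} = 9 \sqrt{r - 221} = 9 \sqrt{-221 + r}$)
$\left(V{\left(147,-63 \right)} + 27558\right) \left(-25234 + A{\left(I{\left(10 \right)} \right)}\right) = \left(\left(-91 - 147\right) + 27558\right) \left(-25234 + 9 \sqrt{-221 + \left(-3 + 10\right)^{2}}\right) = \left(\left(-91 - 147\right) + 27558\right) \left(-25234 + 9 \sqrt{-221 + 7^{2}}\right) = \left(-238 + 27558\right) \left(-25234 + 9 \sqrt{-221 + 49}\right) = 27320 \left(-25234 + 9 \sqrt{-172}\right) = 27320 \left(-25234 + 9 \cdot 2 i \sqrt{43}\right) = 27320 \left(-25234 + 18 i \sqrt{43}\right) = -689392880 + 491760 i \sqrt{43}$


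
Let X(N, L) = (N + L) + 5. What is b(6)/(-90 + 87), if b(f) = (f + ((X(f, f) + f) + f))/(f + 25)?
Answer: -35/93 ≈ -0.37634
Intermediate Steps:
X(N, L) = 5 + L + N (X(N, L) = (L + N) + 5 = 5 + L + N)
b(f) = (5 + 5*f)/(25 + f) (b(f) = (f + (((5 + f + f) + f) + f))/(f + 25) = (f + (((5 + 2*f) + f) + f))/(25 + f) = (f + ((5 + 3*f) + f))/(25 + f) = (f + (5 + 4*f))/(25 + f) = (5 + 5*f)/(25 + f))
b(6)/(-90 + 87) = (5*(1 + 6)/(25 + 6))/(-90 + 87) = (5*7/31)/(-3) = (5*(1/31)*7)*(-1/3) = (35/31)*(-1/3) = -35/93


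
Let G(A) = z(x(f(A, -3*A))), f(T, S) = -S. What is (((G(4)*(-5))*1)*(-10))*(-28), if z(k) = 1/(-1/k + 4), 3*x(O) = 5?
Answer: -7000/17 ≈ -411.76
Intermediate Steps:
x(O) = 5/3 (x(O) = (⅓)*5 = 5/3)
z(k) = 1/(4 - 1/k)
G(A) = 5/17 (G(A) = 5/(3*(-1 + 4*(5/3))) = 5/(3*(-1 + 20/3)) = 5/(3*(17/3)) = (5/3)*(3/17) = 5/17)
(((G(4)*(-5))*1)*(-10))*(-28) = ((((5/17)*(-5))*1)*(-10))*(-28) = (-25/17*1*(-10))*(-28) = -25/17*(-10)*(-28) = (250/17)*(-28) = -7000/17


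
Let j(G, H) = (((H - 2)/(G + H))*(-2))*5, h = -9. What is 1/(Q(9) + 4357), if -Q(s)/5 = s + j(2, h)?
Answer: 7/30734 ≈ 0.00022776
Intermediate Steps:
j(G, H) = -10*(-2 + H)/(G + H) (j(G, H) = (((-2 + H)/(G + H))*(-2))*5 = -2*(-2 + H)/(G + H)*5 = -10*(-2 + H)/(G + H))
Q(s) = 550/7 - 5*s (Q(s) = -5*(s + 10*(2 - 1*(-9))/(2 - 9)) = -5*(s + 10*(2 + 9)/(-7)) = -5*(s + 10*(-⅐)*11) = -5*(s - 110/7) = -5*(-110/7 + s) = 550/7 - 5*s)
1/(Q(9) + 4357) = 1/((550/7 - 5*9) + 4357) = 1/((550/7 - 45) + 4357) = 1/(235/7 + 4357) = 1/(30734/7) = 7/30734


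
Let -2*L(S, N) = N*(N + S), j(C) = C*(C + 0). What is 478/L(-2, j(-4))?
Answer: -239/56 ≈ -4.2679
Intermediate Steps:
j(C) = C**2 (j(C) = C*C = C**2)
L(S, N) = -N*(N + S)/2
478/L(-2, j(-4)) = 478/((-1/2*(-4)**2*((-4)**2 - 2))) = 478/((-1/2*16*(16 - 2))) = 478/((-1/2*16*14)) = 478/(-112) = 478*(-1/112) = -239/56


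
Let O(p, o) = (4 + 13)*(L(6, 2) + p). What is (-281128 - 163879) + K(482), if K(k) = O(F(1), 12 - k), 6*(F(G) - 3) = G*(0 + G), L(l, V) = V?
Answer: -2669515/6 ≈ -4.4492e+5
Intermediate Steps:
F(G) = 3 + G²/6 (F(G) = 3 + (G*(0 + G))/6 = 3 + (G*G)/6 = 3 + G²/6)
O(p, o) = 34 + 17*p (O(p, o) = (4 + 13)*(2 + p) = 17*(2 + p) = 34 + 17*p)
K(k) = 527/6 (K(k) = 34 + 17*(3 + (⅙)*1²) = 34 + 17*(3 + (⅙)*1) = 34 + 17*(3 + ⅙) = 34 + 17*(19/6) = 34 + 323/6 = 527/6)
(-281128 - 163879) + K(482) = (-281128 - 163879) + 527/6 = -445007 + 527/6 = -2669515/6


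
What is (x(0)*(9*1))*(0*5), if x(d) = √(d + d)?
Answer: 0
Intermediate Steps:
x(d) = √2*√d (x(d) = √(2*d) = √2*√d)
(x(0)*(9*1))*(0*5) = ((√2*√0)*(9*1))*(0*5) = ((√2*0)*9)*0 = (0*9)*0 = 0*0 = 0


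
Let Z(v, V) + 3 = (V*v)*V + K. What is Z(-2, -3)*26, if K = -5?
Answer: -676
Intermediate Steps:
Z(v, V) = -8 + v*V**2 (Z(v, V) = -3 + ((V*v)*V - 5) = -3 + (v*V**2 - 5) = -3 + (-5 + v*V**2) = -8 + v*V**2)
Z(-2, -3)*26 = (-8 - 2*(-3)**2)*26 = (-8 - 2*9)*26 = (-8 - 18)*26 = -26*26 = -676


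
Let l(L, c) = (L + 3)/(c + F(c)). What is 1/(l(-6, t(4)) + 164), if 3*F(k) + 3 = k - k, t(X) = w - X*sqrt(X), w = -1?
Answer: 10/1643 ≈ 0.0060864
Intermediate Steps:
t(X) = -1 - X**(3/2) (t(X) = -1 - X*sqrt(X) = -1 - X**(3/2))
F(k) = -1 (F(k) = -1 + (k - k)/3 = -1 + (1/3)*0 = -1 + 0 = -1)
l(L, c) = (3 + L)/(-1 + c) (l(L, c) = (L + 3)/(c - 1) = (3 + L)/(-1 + c))
1/(l(-6, t(4)) + 164) = 1/((3 - 6)/(-1 + (-1 - 4**(3/2))) + 164) = 1/(-3/(-1 + (-1 - 1*8)) + 164) = 1/(-3/(-1 + (-1 - 8)) + 164) = 1/(-3/(-1 - 9) + 164) = 1/(-3/(-10) + 164) = 1/(-1/10*(-3) + 164) = 1/(3/10 + 164) = 1/(1643/10) = 10/1643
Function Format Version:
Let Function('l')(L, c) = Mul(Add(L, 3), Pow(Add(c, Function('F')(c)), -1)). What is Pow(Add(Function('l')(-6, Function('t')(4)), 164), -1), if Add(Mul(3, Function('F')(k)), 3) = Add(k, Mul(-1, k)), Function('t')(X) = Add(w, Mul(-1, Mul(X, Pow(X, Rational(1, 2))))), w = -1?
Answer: Rational(10, 1643) ≈ 0.0060864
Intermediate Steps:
Function('t')(X) = Add(-1, Mul(-1, Pow(X, Rational(3, 2)))) (Function('t')(X) = Add(-1, Mul(-1, Mul(X, Pow(X, Rational(1, 2))))) = Add(-1, Mul(-1, Pow(X, Rational(3, 2)))))
Function('F')(k) = -1 (Function('F')(k) = Add(-1, Mul(Rational(1, 3), Add(k, Mul(-1, k)))) = Add(-1, Mul(Rational(1, 3), 0)) = Add(-1, 0) = -1)
Function('l')(L, c) = Mul(Pow(Add(-1, c), -1), Add(3, L)) (Function('l')(L, c) = Mul(Add(L, 3), Pow(Add(c, -1), -1)) = Mul(Add(3, L), Pow(Add(-1, c), -1)) = Mul(Pow(Add(-1, c), -1), Add(3, L)))
Pow(Add(Function('l')(-6, Function('t')(4)), 164), -1) = Pow(Add(Mul(Pow(Add(-1, Add(-1, Mul(-1, Pow(4, Rational(3, 2))))), -1), Add(3, -6)), 164), -1) = Pow(Add(Mul(Pow(Add(-1, Add(-1, Mul(-1, 8))), -1), -3), 164), -1) = Pow(Add(Mul(Pow(Add(-1, Add(-1, -8)), -1), -3), 164), -1) = Pow(Add(Mul(Pow(Add(-1, -9), -1), -3), 164), -1) = Pow(Add(Mul(Pow(-10, -1), -3), 164), -1) = Pow(Add(Mul(Rational(-1, 10), -3), 164), -1) = Pow(Add(Rational(3, 10), 164), -1) = Pow(Rational(1643, 10), -1) = Rational(10, 1643)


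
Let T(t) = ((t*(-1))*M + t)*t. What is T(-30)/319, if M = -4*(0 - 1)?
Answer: -2700/319 ≈ -8.4639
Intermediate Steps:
M = 4 (M = -4*(-1) = 4)
T(t) = -3*t² (T(t) = ((t*(-1))*4 + t)*t = (-t*4 + t)*t = (-4*t + t)*t = (-3*t)*t = -3*t²)
T(-30)/319 = -3*(-30)²/319 = -3*900*(1/319) = -2700*1/319 = -2700/319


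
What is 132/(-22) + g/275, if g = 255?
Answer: -279/55 ≈ -5.0727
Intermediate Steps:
132/(-22) + g/275 = 132/(-22) + 255/275 = 132*(-1/22) + 255*(1/275) = -6 + 51/55 = -279/55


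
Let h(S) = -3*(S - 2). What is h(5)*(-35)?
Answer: 315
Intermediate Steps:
h(S) = 6 - 3*S (h(S) = -3*(-2 + S) = 6 - 3*S)
h(5)*(-35) = (6 - 3*5)*(-35) = (6 - 15)*(-35) = -9*(-35) = 315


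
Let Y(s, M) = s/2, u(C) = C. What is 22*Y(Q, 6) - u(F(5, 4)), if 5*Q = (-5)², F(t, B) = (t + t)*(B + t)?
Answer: -35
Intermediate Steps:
F(t, B) = 2*t*(B + t) (F(t, B) = (2*t)*(B + t) = 2*t*(B + t))
Q = 5 (Q = (⅕)*(-5)² = (⅕)*25 = 5)
Y(s, M) = s/2 (Y(s, M) = s*(½) = s/2)
22*Y(Q, 6) - u(F(5, 4)) = 22*((½)*5) - 2*5*(4 + 5) = 22*(5/2) - 2*5*9 = 55 - 1*90 = 55 - 90 = -35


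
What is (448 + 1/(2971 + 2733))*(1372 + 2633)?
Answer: 10234348965/5704 ≈ 1.7942e+6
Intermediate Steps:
(448 + 1/(2971 + 2733))*(1372 + 2633) = (448 + 1/5704)*4005 = (2555393/5704)*4005 = 10234348965/5704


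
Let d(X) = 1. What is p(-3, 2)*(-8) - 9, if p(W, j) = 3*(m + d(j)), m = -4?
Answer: 63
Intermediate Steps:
p(W, j) = -9 (p(W, j) = 3*(-4 + 1) = 3*(-3) = -9)
p(-3, 2)*(-8) - 9 = -9*(-8) - 9 = 72 - 9 = 63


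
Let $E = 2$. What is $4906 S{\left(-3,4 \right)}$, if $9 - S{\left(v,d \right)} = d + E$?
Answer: $14718$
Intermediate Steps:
$S{\left(v,d \right)} = 7 - d$ ($S{\left(v,d \right)} = 9 - \left(d + 2\right) = 9 - \left(2 + d\right) = 7 - d$)
$4906 S{\left(-3,4 \right)} = 4906 \left(7 - 4\right) = 4906 \cdot 3 = 14718$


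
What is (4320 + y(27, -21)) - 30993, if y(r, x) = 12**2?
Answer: -26529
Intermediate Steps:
y(r, x) = 144
(4320 + y(27, -21)) - 30993 = (4320 + 144) - 30993 = 4464 - 30993 = -26529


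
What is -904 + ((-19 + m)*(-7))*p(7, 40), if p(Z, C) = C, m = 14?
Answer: 496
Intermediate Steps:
-904 + ((-19 + m)*(-7))*p(7, 40) = -904 + ((-19 + 14)*(-7))*40 = -904 - 5*(-7)*40 = -904 + 35*40 = -904 + 1400 = 496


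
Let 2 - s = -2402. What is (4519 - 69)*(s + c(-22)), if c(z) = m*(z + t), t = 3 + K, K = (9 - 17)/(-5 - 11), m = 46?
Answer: 6910850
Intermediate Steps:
K = ½ (K = -8/(-16) = -8*(-1/16) = ½ ≈ 0.50000)
t = 7/2 (t = 3 + ½ = 7/2 ≈ 3.5000)
c(z) = 161 + 46*z (c(z) = 46*(z + 7/2) = 46*(7/2 + z) = 161 + 46*z)
s = 2404 (s = 2 - 1*(-2402) = 2 + 2402 = 2404)
(4519 - 69)*(s + c(-22)) = (4519 - 69)*(2404 + (161 + 46*(-22))) = 4450*(2404 + (161 - 1012)) = 4450*(2404 - 851) = 4450*1553 = 6910850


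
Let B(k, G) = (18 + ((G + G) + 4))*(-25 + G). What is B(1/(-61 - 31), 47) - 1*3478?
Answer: -926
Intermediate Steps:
B(k, G) = (-25 + G)*(22 + 2*G) (B(k, G) = (18 + (2*G + 4))*(-25 + G) = (18 + (4 + 2*G))*(-25 + G) = (22 + 2*G)*(-25 + G) = (-25 + G)*(22 + 2*G))
B(1/(-61 - 31), 47) - 1*3478 = (-550 - 28*47 + 2*47²) - 1*3478 = (-550 - 1316 + 2*2209) - 3478 = (-550 - 1316 + 4418) - 3478 = 2552 - 3478 = -926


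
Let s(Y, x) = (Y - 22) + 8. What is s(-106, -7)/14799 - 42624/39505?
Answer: -211844392/194878165 ≈ -1.0871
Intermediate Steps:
s(Y, x) = -14 + Y (s(Y, x) = (-22 + Y) + 8 = -14 + Y)
s(-106, -7)/14799 - 42624/39505 = (-14 - 106)/14799 - 42624/39505 = -120*1/14799 - 42624*1/39505 = -40/4933 - 42624/39505 = -211844392/194878165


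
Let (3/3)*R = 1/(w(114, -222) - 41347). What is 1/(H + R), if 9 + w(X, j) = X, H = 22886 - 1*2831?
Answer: 41242/827108309 ≈ 4.9863e-5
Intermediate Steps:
H = 20055 (H = 22886 - 2831 = 20055)
w(X, j) = -9 + X
R = -1/41242 (R = 1/((-9 + 114) - 41347) = 1/(105 - 41347) = 1/(-41242) = -1/41242 ≈ -2.4247e-5)
1/(H + R) = 1/(20055 - 1/41242) = 1/(827108309/41242) = 41242/827108309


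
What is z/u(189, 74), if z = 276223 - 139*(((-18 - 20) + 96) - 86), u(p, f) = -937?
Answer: -280115/937 ≈ -298.95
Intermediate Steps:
z = 280115 (z = 276223 - 139*((-38 + 96) - 86) = 276223 - 139*(58 - 86) = 276223 - 139*(-28) = 276223 - 1*(-3892) = 276223 + 3892 = 280115)
z/u(189, 74) = 280115/(-937) = 280115*(-1/937) = -280115/937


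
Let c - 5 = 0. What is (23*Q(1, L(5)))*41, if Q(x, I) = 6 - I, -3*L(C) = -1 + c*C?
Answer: 13202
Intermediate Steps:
c = 5 (c = 5 + 0 = 5)
L(C) = 1/3 - 5*C/3 (L(C) = -(-1 + 5*C)/3 = 1/3 - 5*C/3)
(23*Q(1, L(5)))*41 = (23*(6 - (1/3 - 5/3*5)))*41 = (23*(6 - (1/3 - 25/3)))*41 = (23*(6 - 1*(-8)))*41 = (23*(6 + 8))*41 = (23*14)*41 = 322*41 = 13202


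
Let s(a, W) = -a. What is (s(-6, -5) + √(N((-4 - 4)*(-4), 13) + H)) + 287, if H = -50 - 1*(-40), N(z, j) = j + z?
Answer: 293 + √35 ≈ 298.92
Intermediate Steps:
H = -10 (H = -50 + 40 = -10)
(s(-6, -5) + √(N((-4 - 4)*(-4), 13) + H)) + 287 = (-1*(-6) + √((13 + (-4 - 4)*(-4)) - 10)) + 287 = (6 + √((13 - 8*(-4)) - 10)) + 287 = (6 + √((13 + 32) - 10)) + 287 = (6 + √(45 - 10)) + 287 = (6 + √35) + 287 = 293 + √35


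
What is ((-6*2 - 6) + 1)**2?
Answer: 289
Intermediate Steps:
((-6*2 - 6) + 1)**2 = ((-12 - 6) + 1)**2 = (-18 + 1)**2 = (-17)**2 = 289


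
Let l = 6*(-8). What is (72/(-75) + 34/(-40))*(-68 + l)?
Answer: 5249/25 ≈ 209.96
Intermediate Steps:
l = -48
(72/(-75) + 34/(-40))*(-68 + l) = (72/(-75) + 34/(-40))*(-68 - 48) = (72*(-1/75) + 34*(-1/40))*(-116) = (-24/25 - 17/20)*(-116) = -181/100*(-116) = 5249/25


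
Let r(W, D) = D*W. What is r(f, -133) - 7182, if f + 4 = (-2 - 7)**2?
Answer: -17423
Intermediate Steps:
f = 77 (f = -4 + (-2 - 7)**2 = -4 + (-9)**2 = -4 + 81 = 77)
r(f, -133) - 7182 = -133*77 - 7182 = -10241 - 7182 = -17423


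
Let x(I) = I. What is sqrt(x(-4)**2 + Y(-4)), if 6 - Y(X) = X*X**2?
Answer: sqrt(86) ≈ 9.2736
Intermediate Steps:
Y(X) = 6 - X**3 (Y(X) = 6 - X*X**2 = 6 - X**3)
sqrt(x(-4)**2 + Y(-4)) = sqrt((-4)**2 + (6 - 1*(-4)**3)) = sqrt(16 + (6 - 1*(-64))) = sqrt(16 + (6 + 64)) = sqrt(16 + 70) = sqrt(86)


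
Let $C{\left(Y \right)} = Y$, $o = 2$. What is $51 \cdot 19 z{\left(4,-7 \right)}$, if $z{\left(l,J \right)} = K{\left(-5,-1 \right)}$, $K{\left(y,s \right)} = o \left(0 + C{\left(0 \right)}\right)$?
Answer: $0$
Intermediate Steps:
$K{\left(y,s \right)} = 0$ ($K{\left(y,s \right)} = 2 \left(0 + 0\right) = 2 \cdot 0 = 0$)
$z{\left(l,J \right)} = 0$
$51 \cdot 19 z{\left(4,-7 \right)} = 51 \cdot 19 \cdot 0 = 969 \cdot 0 = 0$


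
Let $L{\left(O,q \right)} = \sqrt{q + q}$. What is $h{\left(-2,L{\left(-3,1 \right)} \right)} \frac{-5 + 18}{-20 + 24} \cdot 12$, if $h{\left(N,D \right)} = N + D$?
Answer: $-78 + 39 \sqrt{2} \approx -22.846$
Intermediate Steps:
$L{\left(O,q \right)} = \sqrt{2} \sqrt{q}$ ($L{\left(O,q \right)} = \sqrt{2 q} = \sqrt{2} \sqrt{q}$)
$h{\left(N,D \right)} = D + N$
$h{\left(-2,L{\left(-3,1 \right)} \right)} \frac{-5 + 18}{-20 + 24} \cdot 12 = \left(\sqrt{2} \sqrt{1} - 2\right) \frac{-5 + 18}{-20 + 24} \cdot 12 = \left(\sqrt{2} \cdot 1 - 2\right) \frac{13}{4} \cdot 12 = \left(\sqrt{2} - 2\right) 13 \cdot \frac{1}{4} \cdot 12 = \left(-2 + \sqrt{2}\right) \frac{13}{4} \cdot 12 = \left(- \frac{13}{2} + \frac{13 \sqrt{2}}{4}\right) 12 = -78 + 39 \sqrt{2}$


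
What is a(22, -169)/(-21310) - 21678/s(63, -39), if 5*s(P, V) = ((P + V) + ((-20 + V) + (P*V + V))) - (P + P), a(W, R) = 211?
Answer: 2309230273/56620670 ≈ 40.784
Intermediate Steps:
s(P, V) = -4 - P/5 + 3*V/5 + P*V/5 (s(P, V) = (((P + V) + ((-20 + V) + (P*V + V))) - (P + P))/5 = (((P + V) + ((-20 + V) + (V + P*V))) - 2*P)/5 = (((P + V) + (-20 + 2*V + P*V)) - 2*P)/5 = ((-20 + P + 3*V + P*V) - 2*P)/5 = (-20 - P + 3*V + P*V)/5 = -4 - P/5 + 3*V/5 + P*V/5)
a(22, -169)/(-21310) - 21678/s(63, -39) = 211/(-21310) - 21678/(-4 - ⅕*63 + (⅗)*(-39) + (⅕)*63*(-39)) = 211*(-1/21310) - 21678/(-4 - 63/5 - 117/5 - 2457/5) = -211/21310 - 21678/(-2657/5) = -211/21310 - 21678*(-5/2657) = -211/21310 + 108390/2657 = 2309230273/56620670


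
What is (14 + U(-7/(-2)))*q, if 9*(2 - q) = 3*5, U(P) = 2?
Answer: 16/3 ≈ 5.3333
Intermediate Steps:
q = 1/3 (q = 2 - 5/3 = 1/3 ≈ 0.33333)
(14 + U(-7/(-2)))*q = (14 + 2)*(1/3) = 16*(1/3) = 16/3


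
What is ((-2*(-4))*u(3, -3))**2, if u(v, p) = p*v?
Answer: 5184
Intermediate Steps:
((-2*(-4))*u(3, -3))**2 = ((-2*(-4))*(-3*3))**2 = (8*(-9))**2 = (-72)**2 = 5184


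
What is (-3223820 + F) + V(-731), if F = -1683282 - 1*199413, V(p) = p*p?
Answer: -4572154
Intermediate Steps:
V(p) = p²
F = -1882695 (F = -1683282 - 199413 = -1882695)
(-3223820 + F) + V(-731) = (-3223820 - 1882695) + (-731)² = -5106515 + 534361 = -4572154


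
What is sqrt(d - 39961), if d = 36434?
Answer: I*sqrt(3527) ≈ 59.389*I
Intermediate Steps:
sqrt(d - 39961) = sqrt(36434 - 39961) = sqrt(-3527) = I*sqrt(3527)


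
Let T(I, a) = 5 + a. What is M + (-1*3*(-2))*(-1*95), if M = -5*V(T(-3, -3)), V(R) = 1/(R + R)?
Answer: -2285/4 ≈ -571.25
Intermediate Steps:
V(R) = 1/(2*R)
M = -5/4 (M = -5/(2*(5 - 3)) = -5/(2*2) = -5*1/4 = -5/4 ≈ -1.2500)
M + (-1*3*(-2))*(-1*95) = -5/4 + (-1*3*(-2))*(-1*95) = -5/4 - 3*(-2)*(-95) = -5/4 + 6*(-95) = -5/4 - 570 = -2285/4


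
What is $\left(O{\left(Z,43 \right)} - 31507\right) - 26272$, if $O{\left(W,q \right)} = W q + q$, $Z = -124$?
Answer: $-63068$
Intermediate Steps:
$O{\left(W,q \right)} = q + W q$
$\left(O{\left(Z,43 \right)} - 31507\right) - 26272 = \left(43 \left(1 - 124\right) - 31507\right) - 26272 = \left(43 \left(-123\right) - 31507\right) - 26272 = \left(-5289 - 31507\right) - 26272 = -36796 - 26272 = -63068$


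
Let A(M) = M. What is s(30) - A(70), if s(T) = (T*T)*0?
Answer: -70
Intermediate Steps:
s(T) = 0 (s(T) = T²*0 = 0)
s(30) - A(70) = 0 - 1*70 = 0 - 70 = -70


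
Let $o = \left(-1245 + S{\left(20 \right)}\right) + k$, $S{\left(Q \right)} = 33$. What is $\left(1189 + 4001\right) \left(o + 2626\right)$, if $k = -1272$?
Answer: $736980$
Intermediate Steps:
$o = -2484$ ($o = \left(-1245 + 33\right) - 1272 = -1212 - 1272 = -2484$)
$\left(1189 + 4001\right) \left(o + 2626\right) = \left(1189 + 4001\right) \left(-2484 + 2626\right) = 5190 \cdot 142 = 736980$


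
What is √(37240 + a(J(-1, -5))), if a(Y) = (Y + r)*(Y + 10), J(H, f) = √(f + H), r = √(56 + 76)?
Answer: √(37234 + 20*√33 + 6*I*√22 + 10*I*√6) ≈ 193.26 + 0.136*I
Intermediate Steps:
r = 2*√33 (r = √132 = 2*√33 ≈ 11.489)
J(H, f) = √(H + f)
a(Y) = (10 + Y)*(Y + 2*√33) (a(Y) = (Y + 2*√33)*(Y + 10) = (Y + 2*√33)*(10 + Y) = (10 + Y)*(Y + 2*√33))
√(37240 + a(J(-1, -5))) = √(37240 + ((√(-1 - 5))² + 10*√(-1 - 5) + 20*√33 + 2*√(-1 - 5)*√33)) = √(37240 + ((√(-6))² + 10*√(-6) + 20*√33 + 2*√(-6)*√33)) = √(37240 + ((I*√6)² + 10*(I*√6) + 20*√33 + 2*(I*√6)*√33)) = √(37240 + (-6 + 10*I*√6 + 20*√33 + 6*I*√22)) = √(37240 + (-6 + 20*√33 + 6*I*√22 + 10*I*√6)) = √(37234 + 20*√33 + 6*I*√22 + 10*I*√6)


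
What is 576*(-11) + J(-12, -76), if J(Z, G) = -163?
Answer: -6499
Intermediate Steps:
576*(-11) + J(-12, -76) = 576*(-11) - 163 = -6336 - 163 = -6499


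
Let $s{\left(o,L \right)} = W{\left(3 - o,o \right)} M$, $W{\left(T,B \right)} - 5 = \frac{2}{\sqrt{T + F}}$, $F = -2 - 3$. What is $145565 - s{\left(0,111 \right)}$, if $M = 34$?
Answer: $145395 + 34 i \sqrt{2} \approx 1.454 \cdot 10^{5} + 48.083 i$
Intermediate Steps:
$F = -5$ ($F = -2 - 3 = -5$)
$W{\left(T,B \right)} = 5 + \frac{2}{\sqrt{-5 + T}}$ ($W{\left(T,B \right)} = 5 + \frac{2}{\sqrt{T - 5}} = 5 + \frac{2}{\sqrt{-5 + T}}$)
$s{\left(o,L \right)} = 170 + \frac{68}{\sqrt{-2 - o}}$ ($s{\left(o,L \right)} = \left(5 + \frac{2}{\sqrt{-5 - \left(-3 + o\right)}}\right) 34 = \left(5 + \frac{2}{\sqrt{-2 - o}}\right) 34 = 170 + \frac{68}{\sqrt{-2 - o}}$)
$145565 - s{\left(0,111 \right)} = 145565 - \left(170 + \frac{68}{\sqrt{-2 - 0}}\right) = 145565 - \left(170 + \frac{68}{\sqrt{-2 + 0}}\right) = 145565 - \left(170 + \frac{68}{i \sqrt{2}}\right) = 145565 - \left(170 + 68 \left(- \frac{i \sqrt{2}}{2}\right)\right) = 145565 - \left(170 - 34 i \sqrt{2}\right) = 145395 + 34 i \sqrt{2}$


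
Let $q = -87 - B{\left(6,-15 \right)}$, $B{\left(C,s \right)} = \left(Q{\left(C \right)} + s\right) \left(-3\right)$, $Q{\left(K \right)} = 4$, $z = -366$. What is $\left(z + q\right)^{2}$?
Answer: $236196$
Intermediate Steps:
$B{\left(C,s \right)} = -12 - 3 s$ ($B{\left(C,s \right)} = \left(4 + s\right) \left(-3\right) = -12 - 3 s$)
$q = -120$ ($q = -87 - \left(-12 - -45\right) = -87 - \left(-12 + 45\right) = -87 - 33 = -120$)
$\left(z + q\right)^{2} = \left(-366 - 120\right)^{2} = \left(-486\right)^{2} = 236196$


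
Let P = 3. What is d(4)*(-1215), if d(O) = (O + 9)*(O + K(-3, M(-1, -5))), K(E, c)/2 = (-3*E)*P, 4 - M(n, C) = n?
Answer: -916110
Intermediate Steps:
M(n, C) = 4 - n
K(E, c) = -18*E (K(E, c) = 2*(-3*E*3) = 2*(-9*E) = -18*E)
d(O) = (9 + O)*(54 + O) (d(O) = (O + 9)*(O - 18*(-3)) = (9 + O)*(O + 54) = (9 + O)*(54 + O))
d(4)*(-1215) = (486 + 4² + 63*4)*(-1215) = (486 + 16 + 252)*(-1215) = 754*(-1215) = -916110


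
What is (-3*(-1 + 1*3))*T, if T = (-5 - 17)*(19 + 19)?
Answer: 5016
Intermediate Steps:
T = -836 (T = -22*38 = -836)
(-3*(-1 + 1*3))*T = -3*(-1 + 1*3)*(-836) = -3*(-1 + 3)*(-836) = -3*2*(-836) = -6*(-836) = 5016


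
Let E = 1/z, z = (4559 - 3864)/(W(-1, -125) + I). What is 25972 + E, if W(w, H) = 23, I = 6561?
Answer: 18057124/695 ≈ 25981.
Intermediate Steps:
z = 695/6584 (z = (4559 - 3864)/(23 + 6561) = 695/6584 ≈ 0.10556)
E = 6584/695 (E = 1/(695/6584) = 6584/695 ≈ 9.4734)
25972 + E = 25972 + 6584/695 = 18057124/695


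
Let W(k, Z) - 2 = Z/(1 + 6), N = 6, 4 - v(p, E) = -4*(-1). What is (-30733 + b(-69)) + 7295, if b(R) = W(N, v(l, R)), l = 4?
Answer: -23436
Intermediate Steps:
v(p, E) = 0 (v(p, E) = 4 - (-4)*(-1) = 4 - 1*4 = 4 - 4 = 0)
W(k, Z) = 2 + Z/7 (W(k, Z) = 2 + Z/(1 + 6) = 2 + Z/7)
b(R) = 2 (b(R) = 2 + (⅐)*0 = 2 + 0 = 2)
(-30733 + b(-69)) + 7295 = (-30733 + 2) + 7295 = -30731 + 7295 = -23436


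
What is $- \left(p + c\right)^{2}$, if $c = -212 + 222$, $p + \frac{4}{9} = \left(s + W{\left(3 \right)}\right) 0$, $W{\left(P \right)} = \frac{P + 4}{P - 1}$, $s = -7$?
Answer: $- \frac{7396}{81} \approx -91.309$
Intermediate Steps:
$W{\left(P \right)} = \frac{4 + P}{-1 + P}$
$p = - \frac{4}{9}$ ($p = - \frac{4}{9} + \left(-7 + \frac{4 + 3}{-1 + 3}\right) 0 = - \frac{4}{9} + \left(-7 + \frac{1}{2} \cdot 7\right) 0 = - \frac{4}{9} + \left(-7 + \frac{7}{2}\right) 0 = - \frac{4}{9} - 0 = - \frac{4}{9} + 0 = - \frac{4}{9} \approx -0.44444$)
$c = 10$
$- \left(p + c\right)^{2} = - \left(- \frac{4}{9} + 10\right)^{2} = - \left(\frac{86}{9}\right)^{2} = \left(-1\right) \frac{7396}{81} = - \frac{7396}{81}$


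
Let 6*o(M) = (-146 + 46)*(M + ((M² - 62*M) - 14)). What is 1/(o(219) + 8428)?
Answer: -3/1704116 ≈ -1.7604e-6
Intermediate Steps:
o(M) = 700/3 - 50*M²/3 + 3050*M/3 (o(M) = ((-146 + 46)*(M + ((M² - 62*M) - 14)))/6 = (-100*(M + (-14 + M² - 62*M)))/6 = (-100*(-14 + M² - 61*M))/6 = (1400 - 100*M² + 6100*M)/6 = 700/3 - 50*M²/3 + 3050*M/3)
1/(o(219) + 8428) = 1/((700/3 - 50/3*219² + (3050/3)*219) + 8428) = 1/((700/3 - 50/3*47961 + 222650) + 8428) = 1/((700/3 - 799350 + 222650) + 8428) = 1/(-1729400/3 + 8428) = 1/(-1704116/3) = -3/1704116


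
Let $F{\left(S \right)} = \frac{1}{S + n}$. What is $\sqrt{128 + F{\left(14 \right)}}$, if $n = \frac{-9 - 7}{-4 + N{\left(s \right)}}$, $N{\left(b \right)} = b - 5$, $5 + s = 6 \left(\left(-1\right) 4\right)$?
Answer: $\frac{3 \sqrt{1068326}}{274} \approx 11.317$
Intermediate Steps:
$s = -29$ ($s = -5 + 6 \left(\left(-1\right) 4\right) = -5 + 6 \left(-4\right) = -5 - 24 = -29$)
$N{\left(b \right)} = -5 + b$
$n = \frac{8}{19}$ ($n = \frac{-9 - 7}{-4 - 34} = - \frac{16}{-4 - 34} = - \frac{16}{-38} = \left(-16\right) \left(- \frac{1}{38}\right) = \frac{8}{19} \approx 0.42105$)
$F{\left(S \right)} = \frac{1}{\frac{8}{19} + S}$ ($F{\left(S \right)} = \frac{1}{S + \frac{8}{19}} = \frac{1}{\frac{8}{19} + S}$)
$\sqrt{128 + F{\left(14 \right)}} = \sqrt{128 + \frac{19}{8 + 19 \cdot 14}} = \sqrt{128 + \frac{19}{8 + 266}} = \sqrt{128 + \frac{19}{274}} = \sqrt{\frac{35091}{274}} = \frac{3 \sqrt{1068326}}{274}$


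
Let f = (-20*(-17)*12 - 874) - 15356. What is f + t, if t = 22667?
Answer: 10517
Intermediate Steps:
f = -12150 (f = (340*12 - 874) - 15356 = (4080 - 874) - 15356 = 3206 - 15356 = -12150)
f + t = -12150 + 22667 = 10517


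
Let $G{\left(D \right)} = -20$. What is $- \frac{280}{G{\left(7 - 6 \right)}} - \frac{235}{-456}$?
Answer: $\frac{6619}{456} \approx 14.515$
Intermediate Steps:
$- \frac{280}{G{\left(7 - 6 \right)}} - \frac{235}{-456} = - \frac{280}{-20} - \frac{235}{-456} = \left(-280\right) \left(- \frac{1}{20}\right) - - \frac{235}{456} = 14 + \frac{235}{456} = \frac{6619}{456}$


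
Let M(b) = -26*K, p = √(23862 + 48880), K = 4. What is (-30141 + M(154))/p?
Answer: -30245*√72742/72742 ≈ -112.14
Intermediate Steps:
p = √72742 ≈ 269.71
M(b) = -104 (M(b) = -26*4 = -104)
(-30141 + M(154))/p = (-30141 - 104)/(√72742) = -30245*√72742/72742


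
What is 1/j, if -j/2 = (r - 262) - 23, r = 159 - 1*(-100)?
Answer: 1/52 ≈ 0.019231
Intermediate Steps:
r = 259 (r = 159 + 100 = 259)
j = 52 (j = -2*((259 - 262) - 23) = -2*(-3 - 23) = -2*(-26) = 52)
1/j = 1/52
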